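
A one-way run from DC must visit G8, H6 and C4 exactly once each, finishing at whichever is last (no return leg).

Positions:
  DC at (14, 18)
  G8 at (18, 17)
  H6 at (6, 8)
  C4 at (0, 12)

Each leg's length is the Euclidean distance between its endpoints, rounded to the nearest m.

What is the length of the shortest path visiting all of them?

Shortest open route: 26 m.

There are 3! = 6 possible orderings.
DC→G8→H6→C4: 4+15+7 = 26
DC→G8→C4→H6: 4+19+7 = 30
DC→H6→G8→C4: 13+15+19 = 47
DC→H6→C4→G8: 13+7+19 = 39
DC→C4→G8→H6: 15+19+15 = 49
DC→C4→H6→G8: 15+7+15 = 37
The minimum is 26.
One shortest path: DC → G8 → H6 → C4.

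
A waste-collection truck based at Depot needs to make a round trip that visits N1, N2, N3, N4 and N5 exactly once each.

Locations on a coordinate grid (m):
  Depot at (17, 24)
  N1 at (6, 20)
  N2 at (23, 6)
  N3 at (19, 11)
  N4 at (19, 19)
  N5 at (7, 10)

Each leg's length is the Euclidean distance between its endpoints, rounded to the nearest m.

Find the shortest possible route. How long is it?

Minimum total distance: 57 m.

With 5 stops there are 5!/2 = 60 distinct round trips (a route and its reverse cost the same).
Depot → N1 → N2 → N3 → N4 → N5 → Depot: 12+22+6+8+15+17 = 80
Depot → N1 → N2 → N3 → N5 → N4 → Depot: 12+22+6+12+15+5 = 72
Depot → N1 → N2 → N4 → N3 → N5 → Depot: 12+22+14+8+12+17 = 85
Depot → N1 → N2 → N4 → N5 → N3 → Depot: 12+22+14+15+12+13 = 88
Depot → N1 → N2 → N5 → N3 → N4 → Depot: 12+22+16+12+8+5 = 75
Depot → N1 → N2 → N5 → N4 → N3 → Depot: 12+22+16+15+8+13 = 86
Depot → N1 → N3 → N2 → N4 → N5 → Depot: 12+16+6+14+15+17 = 80
Depot → N1 → N3 → N2 → N5 → N4 → Depot: 12+16+6+16+15+5 = 70
Depot → N1 → N3 → N4 → N2 → N5 → Depot: 12+16+8+14+16+17 = 83
Depot → N1 → N3 → N4 → N5 → N2 → Depot: 12+16+8+15+16+19 = 86
Depot → N1 → N3 → N5 → N2 → N4 → Depot: 12+16+12+16+14+5 = 75
Depot → N1 → N3 → N5 → N4 → N2 → Depot: 12+16+12+15+14+19 = 88
Depot → N1 → N4 → N2 → N3 → N5 → Depot: 12+13+14+6+12+17 = 74
Depot → N1 → N4 → N2 → N5 → N3 → Depot: 12+13+14+16+12+13 = 80
… (46 more)
Depot → N1 → N5 → N2 → N3 → N4 → Depot: 12+10+16+6+8+5 = 57  ← best
The minimum is 57.
One optimal route: Depot → N1 → N5 → N2 → N3 → N4 → Depot (or its reverse).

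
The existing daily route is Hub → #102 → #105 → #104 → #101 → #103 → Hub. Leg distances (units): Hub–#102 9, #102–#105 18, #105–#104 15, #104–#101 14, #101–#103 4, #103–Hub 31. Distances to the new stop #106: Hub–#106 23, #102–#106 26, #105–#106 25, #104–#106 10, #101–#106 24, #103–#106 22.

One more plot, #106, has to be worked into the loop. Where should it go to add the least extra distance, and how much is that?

Adding 14 by placing #106 on the #103–Hub leg.

Insertion cost between consecutive stops i–j is d(i,#106) + d(#106,j) − d(i,j):
  between Hub and #102: 23 + 26 − 9 = 40
  between #102 and #105: 26 + 25 − 18 = 33
  between #105 and #104: 25 + 10 − 15 = 20
  between #104 and #101: 10 + 24 − 14 = 20
  between #101 and #103: 24 + 22 − 4 = 42
  between #103 and Hub: 22 + 23 − 31 = 14
Cheapest insertion is between #103 and Hub, adding 14.
New total = 91 + 14 = 105.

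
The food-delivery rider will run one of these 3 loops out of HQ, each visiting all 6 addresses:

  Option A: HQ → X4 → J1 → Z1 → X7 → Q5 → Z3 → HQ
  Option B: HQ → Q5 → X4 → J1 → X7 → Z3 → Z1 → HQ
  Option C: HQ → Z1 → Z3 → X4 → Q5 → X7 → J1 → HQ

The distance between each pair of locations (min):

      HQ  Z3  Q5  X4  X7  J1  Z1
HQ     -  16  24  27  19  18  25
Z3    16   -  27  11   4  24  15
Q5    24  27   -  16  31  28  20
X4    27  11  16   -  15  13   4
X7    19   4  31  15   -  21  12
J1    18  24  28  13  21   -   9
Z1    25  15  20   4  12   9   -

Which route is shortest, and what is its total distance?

118 min — Option B is the shortest.

Option A: 27 + 13 + 9 + 12 + 31 + 27 + 16 = 135
Option B: 24 + 16 + 13 + 21 + 4 + 15 + 25 = 118
Option C: 25 + 15 + 11 + 16 + 31 + 21 + 18 = 137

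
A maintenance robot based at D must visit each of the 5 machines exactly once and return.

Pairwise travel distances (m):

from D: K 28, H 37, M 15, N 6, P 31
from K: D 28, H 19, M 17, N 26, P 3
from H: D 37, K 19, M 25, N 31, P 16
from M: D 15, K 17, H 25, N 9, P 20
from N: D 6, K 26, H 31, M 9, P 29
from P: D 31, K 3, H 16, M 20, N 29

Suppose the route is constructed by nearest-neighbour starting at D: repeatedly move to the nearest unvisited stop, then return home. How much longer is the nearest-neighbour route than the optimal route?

D: N=6, M=15, K=28, P=31, H=37 ⇒ N
N: M=9, K=26, P=29, H=31 ⇒ M
M: K=17, P=20, H=25 ⇒ K
K: P=3, H=19 ⇒ P
P: H=16 ⇒ H
NN route D → N → M → K → P → H → D costs 88.
Optimal: D → K → P → H → M → N → D costs 87 (by enumerating all 60 distinct tours).
Excess = 88 − 87 = 1.

The nearest-neighbour route is 1 m longer than optimal.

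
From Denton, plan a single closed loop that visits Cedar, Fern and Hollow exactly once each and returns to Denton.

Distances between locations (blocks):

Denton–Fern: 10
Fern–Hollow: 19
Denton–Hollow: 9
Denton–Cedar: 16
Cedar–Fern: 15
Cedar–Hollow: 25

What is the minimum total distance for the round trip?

Denton-Cedar-Fern-Hollow-Denton: 16+15+19+9 = 59
Denton-Cedar-Hollow-Fern-Denton: 16+25+19+10 = 70
Denton-Fern-Cedar-Hollow-Denton: 10+15+25+9 = 59
The minimum is 59.
One optimal route: Denton → Cedar → Fern → Hollow → Denton (or its reverse).

Shortest round trip = 59 blocks.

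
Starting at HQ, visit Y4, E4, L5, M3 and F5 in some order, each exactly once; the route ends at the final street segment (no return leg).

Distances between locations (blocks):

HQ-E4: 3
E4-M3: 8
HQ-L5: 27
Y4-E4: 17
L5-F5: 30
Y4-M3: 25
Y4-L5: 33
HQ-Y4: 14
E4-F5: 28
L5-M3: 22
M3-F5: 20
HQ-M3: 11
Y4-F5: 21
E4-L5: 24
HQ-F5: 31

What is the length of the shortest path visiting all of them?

There are 5! = 120 possible orderings.
HQ - Y4 - E4 - L5 - M3 - F5: 14+17+24+22+20 = 97
HQ - Y4 - E4 - L5 - F5 - M3: 14+17+24+30+20 = 105
HQ - Y4 - E4 - M3 - L5 - F5: 14+17+8+22+30 = 91
HQ - Y4 - E4 - M3 - F5 - L5: 14+17+8+20+30 = 89
HQ - Y4 - E4 - F5 - L5 - M3: 14+17+28+30+22 = 111
HQ - Y4 - E4 - F5 - M3 - L5: 14+17+28+20+22 = 101
HQ - Y4 - L5 - E4 - M3 - F5: 14+33+24+8+20 = 99
HQ - Y4 - L5 - E4 - F5 - M3: 14+33+24+28+20 = 119
HQ - Y4 - L5 - M3 - E4 - F5: 14+33+22+8+28 = 105
HQ - Y4 - L5 - M3 - F5 - E4: 14+33+22+20+28 = 117
HQ - Y4 - L5 - F5 - E4 - M3: 14+33+30+28+8 = 113
HQ - Y4 - L5 - F5 - M3 - E4: 14+33+30+20+8 = 105
HQ - Y4 - M3 - E4 - L5 - F5: 14+25+8+24+30 = 101
HQ - Y4 - M3 - E4 - F5 - L5: 14+25+8+28+30 = 105
… (106 more)
HQ - E4 - Y4 - F5 - M3 - L5: 3+17+21+20+22 = 83  ← best
The minimum is 83.
One shortest path: HQ → E4 → Y4 → F5 → M3 → L5.

83 blocks — the minimum one-way total.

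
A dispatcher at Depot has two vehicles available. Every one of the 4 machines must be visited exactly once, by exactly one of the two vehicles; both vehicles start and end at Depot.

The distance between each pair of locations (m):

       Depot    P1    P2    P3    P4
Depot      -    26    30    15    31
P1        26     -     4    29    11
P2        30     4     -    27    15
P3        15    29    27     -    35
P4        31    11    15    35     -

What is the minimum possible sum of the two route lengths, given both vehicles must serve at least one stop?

106 m — the smallest possible combined total.

Try each way of splitting the stops between the two vehicles (each non-empty) and, for each split, find the best tour for each vehicle:
  {P1} + {P2, P3, P4}: 52 + 88 = 140
  {P2} + {P1, P3, P4}: 60 + 86 = 146
  {P1, P2} + {P3, P4}: 60 + 81 = 141
  {P3} + {P1, P2, P4}: 30 + 76 = 106
  {P1, P3} + {P2, P4}: 70 + 76 = 146
  {P2, P3} + {P1, P4}: 72 + 68 = 140
  … (7 splits in total)
Best: vehicle 1 Depot → P3 → Depot = 30; vehicle 2 Depot → P1 → P2 → P4 → Depot = 76; combined 106.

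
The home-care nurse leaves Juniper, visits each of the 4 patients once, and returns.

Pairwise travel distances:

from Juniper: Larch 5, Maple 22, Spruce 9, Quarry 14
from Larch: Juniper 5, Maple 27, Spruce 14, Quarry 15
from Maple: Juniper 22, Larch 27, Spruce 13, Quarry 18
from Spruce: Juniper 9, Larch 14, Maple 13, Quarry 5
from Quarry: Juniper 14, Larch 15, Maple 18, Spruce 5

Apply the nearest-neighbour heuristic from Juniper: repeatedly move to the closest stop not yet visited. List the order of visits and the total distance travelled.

Nearest-neighbour total = 64; route Juniper → Larch → Spruce → Quarry → Maple → Juniper.

Juniper → [Larch:5 / Spruce:9 / Quarry:14 / Maple:22] → Larch (5)
Larch → [Spruce:14 / Quarry:15 / Maple:27] → Spruce (14)
Spruce → [Quarry:5 / Maple:13] → Quarry (5)
Quarry → [Maple:18] → Maple (18)
Return Maple→Juniper: 22.
Total = 5 + 14 + 5 + 18 + 22 = 64.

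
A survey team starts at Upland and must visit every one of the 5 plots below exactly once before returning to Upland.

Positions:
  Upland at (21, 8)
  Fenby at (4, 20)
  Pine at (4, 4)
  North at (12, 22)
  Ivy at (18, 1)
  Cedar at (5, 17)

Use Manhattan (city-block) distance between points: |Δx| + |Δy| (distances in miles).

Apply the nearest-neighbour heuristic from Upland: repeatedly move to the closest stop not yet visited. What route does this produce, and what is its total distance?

78 miles along Upland → Ivy → Pine → Cedar → Fenby → North → Upland.

At Upland the remaining stops are Ivy 10, Pine 21, North 23, Cedar 25, Fenby 29; go to Ivy.
At Ivy the remaining stops are Pine 17, North 27, Cedar 29, Fenby 33; go to Pine.
At Pine the remaining stops are Cedar 14, Fenby 16, North 26; go to Cedar.
At Cedar the remaining stops are Fenby 4, North 12; go to Fenby.
At Fenby the remaining stops are North 10; go to North.
Return North→Upland: 23.
Total = 10 + 17 + 14 + 4 + 10 + 23 = 78.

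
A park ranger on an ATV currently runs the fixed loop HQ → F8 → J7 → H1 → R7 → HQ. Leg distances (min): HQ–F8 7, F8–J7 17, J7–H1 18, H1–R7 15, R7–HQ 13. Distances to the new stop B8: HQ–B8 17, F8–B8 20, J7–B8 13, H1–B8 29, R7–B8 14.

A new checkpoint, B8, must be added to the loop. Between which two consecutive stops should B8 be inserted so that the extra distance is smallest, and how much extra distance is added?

Adding 16 min by placing B8 on the F8–J7 leg.

Insertion cost between consecutive stops i–j is d(i,B8) + d(B8,j) − d(i,j):
  between HQ and F8: 17 + 20 − 7 = 30
  between F8 and J7: 20 + 13 − 17 = 16
  between J7 and H1: 13 + 29 − 18 = 24
  between H1 and R7: 29 + 14 − 15 = 28
  between R7 and HQ: 14 + 17 − 13 = 18
Cheapest insertion is between F8 and J7, adding 16.
New total = 70 + 16 = 86.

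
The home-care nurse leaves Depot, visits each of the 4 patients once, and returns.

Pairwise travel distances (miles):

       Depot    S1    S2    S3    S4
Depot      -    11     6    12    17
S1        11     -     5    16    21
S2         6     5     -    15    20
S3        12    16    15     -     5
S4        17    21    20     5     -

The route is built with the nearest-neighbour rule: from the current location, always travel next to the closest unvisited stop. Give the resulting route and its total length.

Total distance 49 miles via the nearest-neighbour route Depot → S2 → S1 → S3 → S4 → Depot.

At Depot the remaining stops are S2 6, S1 11, S3 12, S4 17; go to S2.
At S2 the remaining stops are S1 5, S3 15, S4 20; go to S1.
At S1 the remaining stops are S3 16, S4 21; go to S3.
At S3 the remaining stops are S4 5; go to S4.
Return S4→Depot: 17.
Total = 6 + 5 + 16 + 5 + 17 = 49.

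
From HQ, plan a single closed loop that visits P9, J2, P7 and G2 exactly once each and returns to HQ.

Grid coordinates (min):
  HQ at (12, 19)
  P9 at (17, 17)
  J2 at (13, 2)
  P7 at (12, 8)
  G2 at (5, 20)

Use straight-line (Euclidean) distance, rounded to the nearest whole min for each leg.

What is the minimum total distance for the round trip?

48 min — the shortest possible round trip.

There are 12 distinct closed tours to check (reversals are equivalent).
HQ → P9 → J2 → P7 → G2 → HQ: 5+16+6+14+7 = 48
HQ → P9 → J2 → G2 → P7 → HQ: 5+16+20+14+11 = 66
HQ → P9 → P7 → J2 → G2 → HQ: 5+10+6+20+7 = 48
HQ → P9 → P7 → G2 → J2 → HQ: 5+10+14+20+17 = 66
HQ → P9 → G2 → J2 → P7 → HQ: 5+12+20+6+11 = 54
HQ → P9 → G2 → P7 → J2 → HQ: 5+12+14+6+17 = 54
HQ → J2 → P9 → P7 → G2 → HQ: 17+16+10+14+7 = 64
HQ → J2 → P9 → G2 → P7 → HQ: 17+16+12+14+11 = 70
HQ → J2 → P7 → P9 → G2 → HQ: 17+6+10+12+7 = 52
HQ → J2 → G2 → P9 → P7 → HQ: 17+20+12+10+11 = 70
HQ → P7 → P9 → J2 → G2 → HQ: 11+10+16+20+7 = 64
HQ → P7 → J2 → P9 → G2 → HQ: 11+6+16+12+7 = 52
The minimum is 48.
One optimal route: HQ → P9 → J2 → P7 → G2 → HQ (or its reverse).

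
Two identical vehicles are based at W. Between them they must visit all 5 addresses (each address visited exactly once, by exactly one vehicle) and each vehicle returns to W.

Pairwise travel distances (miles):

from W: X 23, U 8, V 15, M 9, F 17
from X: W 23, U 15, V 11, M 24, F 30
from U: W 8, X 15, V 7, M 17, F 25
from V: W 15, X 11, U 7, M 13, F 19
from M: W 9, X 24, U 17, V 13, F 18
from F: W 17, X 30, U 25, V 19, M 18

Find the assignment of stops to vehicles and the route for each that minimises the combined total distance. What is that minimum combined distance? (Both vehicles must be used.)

88 miles — the smallest possible combined total.

Try each way of splitting the stops between the two vehicles (each non-empty) and, for each split, find the best tour for each vehicle:
  {X} + {U, V, M, F}: 46 + 61 = 107
  {U} + {X, V, M, F}: 16 + 80 = 96
  {X, U} + {V, M, F}: 46 + 58 = 104
  {V} + {X, U, M, F}: 30 + 80 = 110
  {X, V} + {U, M, F}: 49 + 60 = 109
  {U, V} + {X, M, F}: 30 + 80 = 110
  … (15 splits in total)
  {M} + {X, U, V, F}: 18 + 70 = 88  ← best
Best: vehicle 1 W → M → W = 18; vehicle 2 W → U → X → V → F → W = 70; combined 88.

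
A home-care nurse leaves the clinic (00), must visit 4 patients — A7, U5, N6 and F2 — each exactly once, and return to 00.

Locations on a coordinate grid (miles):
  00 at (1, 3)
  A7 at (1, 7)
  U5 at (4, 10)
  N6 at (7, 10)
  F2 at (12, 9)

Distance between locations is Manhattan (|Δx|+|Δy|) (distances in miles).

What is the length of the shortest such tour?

With 4 stops there are 4!/2 = 12 distinct round trips (a route and its reverse cost the same).
00-A7-U5-N6-F2-00: 4+6+3+6+17 = 36
00-A7-U5-F2-N6-00: 4+6+9+6+13 = 38
00-A7-N6-U5-F2-00: 4+9+3+9+17 = 42
00-A7-N6-F2-U5-00: 4+9+6+9+10 = 38
00-A7-F2-U5-N6-00: 4+13+9+3+13 = 42
00-A7-F2-N6-U5-00: 4+13+6+3+10 = 36
00-U5-A7-N6-F2-00: 10+6+9+6+17 = 48
00-U5-A7-F2-N6-00: 10+6+13+6+13 = 48
00-U5-N6-A7-F2-00: 10+3+9+13+17 = 52
00-U5-F2-A7-N6-00: 10+9+13+9+13 = 54
00-N6-A7-U5-F2-00: 13+9+6+9+17 = 54
00-N6-U5-A7-F2-00: 13+3+6+13+17 = 52
The minimum is 36.
One optimal route: 00 → A7 → U5 → N6 → F2 → 00 (or its reverse).

Minimum total distance: 36 miles.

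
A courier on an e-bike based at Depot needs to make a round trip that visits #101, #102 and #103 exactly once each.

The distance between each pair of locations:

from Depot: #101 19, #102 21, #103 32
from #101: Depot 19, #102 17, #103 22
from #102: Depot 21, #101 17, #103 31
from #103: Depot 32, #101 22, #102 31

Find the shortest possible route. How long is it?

Shortest round trip = 92.

There are 3 distinct closed tours to check (reversals are equivalent).
Depot - #101 - #102 - #103 - Depot: 19+17+31+32 = 99
Depot - #101 - #103 - #102 - Depot: 19+22+31+21 = 93
Depot - #102 - #101 - #103 - Depot: 21+17+22+32 = 92
The minimum is 92.
One optimal route: Depot → #102 → #101 → #103 → Depot (or its reverse).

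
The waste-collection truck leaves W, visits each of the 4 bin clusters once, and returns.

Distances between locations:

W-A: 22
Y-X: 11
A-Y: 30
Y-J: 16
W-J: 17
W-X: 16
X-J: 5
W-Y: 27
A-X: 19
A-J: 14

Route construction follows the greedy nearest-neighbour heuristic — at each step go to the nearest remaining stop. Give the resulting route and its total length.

92 along W → X → J → A → Y → W.

At W the remaining stops are X 16, J 17, A 22, Y 27; go to X.
At X the remaining stops are J 5, Y 11, A 19; go to J.
At J the remaining stops are A 14, Y 16; go to A.
At A the remaining stops are Y 30; go to Y.
Return Y→W: 27.
Total = 16 + 5 + 14 + 30 + 27 = 92.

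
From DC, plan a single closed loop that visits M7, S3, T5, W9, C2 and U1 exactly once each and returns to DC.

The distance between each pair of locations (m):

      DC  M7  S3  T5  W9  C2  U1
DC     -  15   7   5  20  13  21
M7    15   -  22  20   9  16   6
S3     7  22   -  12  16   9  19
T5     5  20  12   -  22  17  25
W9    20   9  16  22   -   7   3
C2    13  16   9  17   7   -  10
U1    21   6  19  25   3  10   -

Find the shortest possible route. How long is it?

Minimum total distance: 57 m.

There are 360 distinct closed tours to check (reversals are equivalent).
DC-M7-S3-T5-W9-C2-U1-DC: 15+22+12+22+7+10+21 = 109
DC-M7-S3-T5-W9-U1-C2-DC: 15+22+12+22+3+10+13 = 97
DC-M7-S3-T5-C2-W9-U1-DC: 15+22+12+17+7+3+21 = 97
DC-M7-S3-T5-C2-U1-W9-DC: 15+22+12+17+10+3+20 = 99
DC-M7-S3-T5-U1-W9-C2-DC: 15+22+12+25+3+7+13 = 97
DC-M7-S3-T5-U1-C2-W9-DC: 15+22+12+25+10+7+20 = 111
DC-M7-S3-W9-T5-C2-U1-DC: 15+22+16+22+17+10+21 = 123
DC-M7-S3-W9-T5-U1-C2-DC: 15+22+16+22+25+10+13 = 123
… (352 more)
DC-M7-U1-W9-C2-S3-T5-DC: 15+6+3+7+9+12+5 = 57  ← best
The minimum is 57.
One optimal route: DC → M7 → U1 → W9 → C2 → S3 → T5 → DC (or its reverse).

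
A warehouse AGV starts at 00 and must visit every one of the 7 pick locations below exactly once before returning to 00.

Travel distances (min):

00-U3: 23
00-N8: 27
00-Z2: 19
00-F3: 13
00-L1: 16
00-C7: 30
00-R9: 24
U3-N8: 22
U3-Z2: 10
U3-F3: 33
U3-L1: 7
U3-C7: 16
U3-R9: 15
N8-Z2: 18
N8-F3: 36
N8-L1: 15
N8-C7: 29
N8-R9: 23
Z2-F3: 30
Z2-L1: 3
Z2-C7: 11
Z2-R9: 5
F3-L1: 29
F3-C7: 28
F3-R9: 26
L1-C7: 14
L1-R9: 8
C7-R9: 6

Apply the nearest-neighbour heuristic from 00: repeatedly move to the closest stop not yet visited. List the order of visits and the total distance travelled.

Total distance 126 min via the nearest-neighbour route 00 → F3 → R9 → Z2 → L1 → U3 → C7 → N8 → 00.

00 → [F3:13 / L1:16 / Z2:19 / U3:23 / R9:24 / N8:27 / C7:30] → F3 (13)
F3 → [R9:26 / C7:28 / L1:29 / Z2:30 / U3:33 / N8:36] → R9 (26)
R9 → [Z2:5 / C7:6 / L1:8 / U3:15 / N8:23] → Z2 (5)
Z2 → [L1:3 / U3:10 / C7:11 / N8:18] → L1 (3)
L1 → [U3:7 / C7:14 / N8:15] → U3 (7)
U3 → [C7:16 / N8:22] → C7 (16)
C7 → [N8:29] → N8 (29)
Return N8→00: 27.
Total = 13 + 26 + 5 + 3 + 7 + 16 + 29 + 27 = 126.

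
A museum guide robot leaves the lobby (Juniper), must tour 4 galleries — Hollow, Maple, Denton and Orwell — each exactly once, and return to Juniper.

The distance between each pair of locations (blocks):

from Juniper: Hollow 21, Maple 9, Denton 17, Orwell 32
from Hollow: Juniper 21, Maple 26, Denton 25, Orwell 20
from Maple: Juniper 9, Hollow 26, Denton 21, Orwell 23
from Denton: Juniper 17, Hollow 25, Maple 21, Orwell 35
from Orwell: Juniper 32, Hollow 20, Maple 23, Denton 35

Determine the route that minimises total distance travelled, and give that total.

94 blocks — the shortest possible round trip.

With 4 stops there are 4!/2 = 12 distinct round trips (a route and its reverse cost the same).
Juniper-Hollow-Maple-Denton-Orwell-Juniper: 21+26+21+35+32 = 135
Juniper-Hollow-Maple-Orwell-Denton-Juniper: 21+26+23+35+17 = 122
Juniper-Hollow-Denton-Maple-Orwell-Juniper: 21+25+21+23+32 = 122
Juniper-Hollow-Denton-Orwell-Maple-Juniper: 21+25+35+23+9 = 113
Juniper-Hollow-Orwell-Maple-Denton-Juniper: 21+20+23+21+17 = 102
Juniper-Hollow-Orwell-Denton-Maple-Juniper: 21+20+35+21+9 = 106
Juniper-Maple-Hollow-Denton-Orwell-Juniper: 9+26+25+35+32 = 127
Juniper-Maple-Hollow-Orwell-Denton-Juniper: 9+26+20+35+17 = 107
Juniper-Maple-Denton-Hollow-Orwell-Juniper: 9+21+25+20+32 = 107
Juniper-Maple-Orwell-Hollow-Denton-Juniper: 9+23+20+25+17 = 94
Juniper-Denton-Hollow-Maple-Orwell-Juniper: 17+25+26+23+32 = 123
Juniper-Denton-Maple-Hollow-Orwell-Juniper: 17+21+26+20+32 = 116
The minimum is 94.
One optimal route: Juniper → Maple → Orwell → Hollow → Denton → Juniper (or its reverse).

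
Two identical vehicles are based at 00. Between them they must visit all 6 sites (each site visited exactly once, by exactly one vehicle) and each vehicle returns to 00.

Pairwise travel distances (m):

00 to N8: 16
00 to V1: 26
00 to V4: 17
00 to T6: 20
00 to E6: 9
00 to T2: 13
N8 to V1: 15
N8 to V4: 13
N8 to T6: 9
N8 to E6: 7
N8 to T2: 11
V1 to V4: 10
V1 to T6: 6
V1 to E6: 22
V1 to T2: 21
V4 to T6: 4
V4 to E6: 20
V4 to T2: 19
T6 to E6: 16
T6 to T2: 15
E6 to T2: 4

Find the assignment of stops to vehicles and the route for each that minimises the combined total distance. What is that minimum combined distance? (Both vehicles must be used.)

There are 2^5 − 1 = 31 ways to divide the 6 stops into two non-empty groups. For each, the best each vehicle can do is its own shortest tour through its group:
  {N8} + {V1, V4, T6, E6, T2}: 32 + 61 = 93
  {V1} + {N8, V4, T6, E6, T2}: 52 + 54 = 106
  {N8, V1} + {V4, T6, E6, T2}: 57 + 49 = 106
  {V4} + {N8, V1, T6, E6, T2}: 34 + 65 = 99
  {N8, V4} + {V1, T6, E6, T2}: 46 + 60 = 106
  {V1, V4} + {N8, T6, E6, T2}: 53 + 53 = 106
  … (31 splits in total)
  {N8, V1, V4, T6} + {E6, T2}: 58 + 26 = 84  ← best
Best: vehicle 1 00 → N8 → V1 → T6 → V4 → 00 = 58; vehicle 2 00 → E6 → T2 → 00 = 26; combined 84.

84 m — the smallest possible combined total.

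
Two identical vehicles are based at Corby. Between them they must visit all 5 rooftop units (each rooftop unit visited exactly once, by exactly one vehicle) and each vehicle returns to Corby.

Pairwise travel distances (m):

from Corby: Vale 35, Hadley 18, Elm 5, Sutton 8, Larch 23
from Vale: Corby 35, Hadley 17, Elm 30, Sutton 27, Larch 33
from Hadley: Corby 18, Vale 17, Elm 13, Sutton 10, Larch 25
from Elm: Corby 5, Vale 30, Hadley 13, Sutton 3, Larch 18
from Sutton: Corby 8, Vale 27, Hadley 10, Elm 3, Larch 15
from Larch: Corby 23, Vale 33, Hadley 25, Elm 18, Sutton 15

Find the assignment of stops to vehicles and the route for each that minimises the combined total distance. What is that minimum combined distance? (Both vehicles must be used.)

Try each way of splitting the stops between the two vehicles (each non-empty) and, for each split, find the best tour for each vehicle:
  {Vale} + {Hadley, Elm, Sutton, Larch}: 70 + 66 = 136
  {Hadley} + {Vale, Elm, Sutton, Larch}: 36 + 91 = 127
  {Vale, Hadley} + {Elm, Sutton, Larch}: 70 + 46 = 116
  {Elm} + {Vale, Hadley, Sutton, Larch}: 10 + 91 = 101
  {Vale, Elm} + {Hadley, Sutton, Larch}: 70 + 66 = 136
  {Hadley, Elm} + {Vale, Sutton, Larch}: 36 + 91 = 127
  … (15 splits in total)
Best: vehicle 1 Corby → Elm → Corby = 10; vehicle 2 Corby → Hadley → Vale → Larch → Sutton → Corby = 91; combined 101.

101 m — the smallest possible combined total.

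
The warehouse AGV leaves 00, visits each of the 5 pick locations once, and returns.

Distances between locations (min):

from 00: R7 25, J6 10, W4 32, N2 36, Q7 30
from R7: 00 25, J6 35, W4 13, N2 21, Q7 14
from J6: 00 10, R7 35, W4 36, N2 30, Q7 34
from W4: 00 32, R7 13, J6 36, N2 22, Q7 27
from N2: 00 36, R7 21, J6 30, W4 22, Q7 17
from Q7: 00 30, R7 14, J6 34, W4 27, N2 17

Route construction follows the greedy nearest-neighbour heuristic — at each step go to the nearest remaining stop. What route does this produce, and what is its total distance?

116 min along 00 → J6 → N2 → Q7 → R7 → W4 → 00.

From 00: distances to unvisited — J6=10, R7=25, Q7=30, W4=32, N2=36. Nearest is J6 (10).
From J6: distances to unvisited — N2=30, Q7=34, R7=35, W4=36. Nearest is N2 (30).
From N2: distances to unvisited — Q7=17, R7=21, W4=22. Nearest is Q7 (17).
From Q7: distances to unvisited — R7=14, W4=27. Nearest is R7 (14).
From R7: distances to unvisited — W4=13. Nearest is W4 (13).
Return W4→00: 32.
Total = 10 + 30 + 17 + 14 + 13 + 32 = 116.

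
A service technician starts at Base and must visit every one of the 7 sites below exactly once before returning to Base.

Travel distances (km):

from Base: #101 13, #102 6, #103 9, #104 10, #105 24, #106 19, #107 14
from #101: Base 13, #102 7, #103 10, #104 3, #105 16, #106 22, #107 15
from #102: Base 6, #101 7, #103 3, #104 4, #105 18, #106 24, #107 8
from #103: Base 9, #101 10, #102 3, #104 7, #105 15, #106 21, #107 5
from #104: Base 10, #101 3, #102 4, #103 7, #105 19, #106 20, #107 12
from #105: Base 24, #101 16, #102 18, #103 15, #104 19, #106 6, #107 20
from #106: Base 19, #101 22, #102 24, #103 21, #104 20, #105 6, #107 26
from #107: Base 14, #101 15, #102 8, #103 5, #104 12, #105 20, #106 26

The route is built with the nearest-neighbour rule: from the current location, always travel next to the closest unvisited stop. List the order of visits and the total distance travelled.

Base → [#102:6 / #103:9 / #104:10 / #101:13 / #107:14 / #106:19 / #105:24] → #102 (6)
#102 → [#103:3 / #104:4 / #101:7 / #107:8 / #105:18 / #106:24] → #103 (3)
#103 → [#107:5 / #104:7 / #101:10 / #105:15 / #106:21] → #107 (5)
#107 → [#104:12 / #101:15 / #105:20 / #106:26] → #104 (12)
#104 → [#101:3 / #105:19 / #106:20] → #101 (3)
#101 → [#105:16 / #106:22] → #105 (16)
#105 → [#106:6] → #106 (6)
Return #106→Base: 19.
Total = 6 + 3 + 5 + 12 + 3 + 16 + 6 + 19 = 70.

Nearest-neighbour total = 70 km; route Base → #102 → #103 → #107 → #104 → #101 → #105 → #106 → Base.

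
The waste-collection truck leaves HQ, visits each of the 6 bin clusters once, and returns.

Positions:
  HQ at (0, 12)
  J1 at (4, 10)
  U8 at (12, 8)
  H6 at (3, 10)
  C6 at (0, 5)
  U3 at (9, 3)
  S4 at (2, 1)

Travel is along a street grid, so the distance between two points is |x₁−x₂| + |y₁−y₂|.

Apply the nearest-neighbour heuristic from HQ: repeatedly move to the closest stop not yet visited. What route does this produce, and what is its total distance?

HQ → [H6:5 / J1:6 / C6:7 / S4:13 / U8:16 / U3:18] → H6 (5)
H6 → [J1:1 / C6:8 / S4:10 / U8:11 / U3:13] → J1 (1)
J1 → [C6:9 / U8:10 / S4:11 / U3:12] → C6 (9)
C6 → [S4:6 / U3:11 / U8:15] → S4 (6)
S4 → [U3:9 / U8:17] → U3 (9)
U3 → [U8:8] → U8 (8)
Return U8→HQ: 16.
Total = 5 + 1 + 9 + 6 + 9 + 8 + 16 = 54.

54 along HQ → H6 → J1 → C6 → S4 → U3 → U8 → HQ.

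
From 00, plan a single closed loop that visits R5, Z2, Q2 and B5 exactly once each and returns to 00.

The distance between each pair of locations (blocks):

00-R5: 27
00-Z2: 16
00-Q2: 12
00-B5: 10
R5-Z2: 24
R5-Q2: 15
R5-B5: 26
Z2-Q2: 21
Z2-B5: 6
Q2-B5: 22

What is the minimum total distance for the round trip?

Minimum total distance: 67 blocks.

00 → R5 → Z2 → Q2 → B5 → 00: 27+24+21+22+10 = 104
00 → R5 → Z2 → B5 → Q2 → 00: 27+24+6+22+12 = 91
00 → R5 → Q2 → Z2 → B5 → 00: 27+15+21+6+10 = 79
00 → R5 → Q2 → B5 → Z2 → 00: 27+15+22+6+16 = 86
00 → R5 → B5 → Z2 → Q2 → 00: 27+26+6+21+12 = 92
00 → R5 → B5 → Q2 → Z2 → 00: 27+26+22+21+16 = 112
00 → Z2 → R5 → Q2 → B5 → 00: 16+24+15+22+10 = 87
00 → Z2 → R5 → B5 → Q2 → 00: 16+24+26+22+12 = 100
00 → Z2 → Q2 → R5 → B5 → 00: 16+21+15+26+10 = 88
00 → Z2 → B5 → R5 → Q2 → 00: 16+6+26+15+12 = 75
00 → Q2 → R5 → Z2 → B5 → 00: 12+15+24+6+10 = 67
00 → Q2 → Z2 → R5 → B5 → 00: 12+21+24+26+10 = 93
The minimum is 67.
One optimal route: 00 → Q2 → R5 → Z2 → B5 → 00 (or its reverse).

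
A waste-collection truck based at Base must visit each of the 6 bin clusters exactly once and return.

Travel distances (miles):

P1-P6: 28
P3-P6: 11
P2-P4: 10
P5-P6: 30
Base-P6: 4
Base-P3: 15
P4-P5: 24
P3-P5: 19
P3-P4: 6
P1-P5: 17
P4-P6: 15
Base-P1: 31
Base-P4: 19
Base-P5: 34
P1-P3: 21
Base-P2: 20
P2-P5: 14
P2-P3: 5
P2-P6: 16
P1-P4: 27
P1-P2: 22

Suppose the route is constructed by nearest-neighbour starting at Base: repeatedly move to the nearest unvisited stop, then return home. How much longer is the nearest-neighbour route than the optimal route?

The nearest-neighbour route is 10 miles longer than optimal.

Base: P6=4, P3=15, P4=19, P2=20, P1=31, P5=34 ⇒ P6
P6: P3=11, P4=15, P2=16, P1=28, P5=30 ⇒ P3
P3: P2=5, P4=6, P5=19, P1=21 ⇒ P2
P2: P4=10, P5=14, P1=22 ⇒ P4
P4: P5=24, P1=27 ⇒ P5
P5: P1=17 ⇒ P1
NN route Base → P6 → P3 → P2 → P4 → P5 → P1 → Base costs 102.
Optimal: Base → P1 → P5 → P2 → P3 → P4 → P6 → Base costs 92 (by enumerating all 360 distinct tours).
Excess = 102 − 92 = 10.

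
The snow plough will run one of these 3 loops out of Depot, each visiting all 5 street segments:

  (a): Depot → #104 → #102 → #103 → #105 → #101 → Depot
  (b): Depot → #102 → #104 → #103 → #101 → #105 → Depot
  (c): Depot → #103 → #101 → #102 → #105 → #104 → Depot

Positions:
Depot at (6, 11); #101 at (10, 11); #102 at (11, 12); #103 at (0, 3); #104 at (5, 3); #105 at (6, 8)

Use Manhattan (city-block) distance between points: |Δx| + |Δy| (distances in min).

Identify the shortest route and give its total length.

54 min — (b) is the shortest.

(a): 9 + 15 + 20 + 11 + 7 + 4 = 66
(b): 6 + 15 + 5 + 18 + 7 + 3 = 54
(c): 14 + 18 + 2 + 9 + 6 + 9 = 58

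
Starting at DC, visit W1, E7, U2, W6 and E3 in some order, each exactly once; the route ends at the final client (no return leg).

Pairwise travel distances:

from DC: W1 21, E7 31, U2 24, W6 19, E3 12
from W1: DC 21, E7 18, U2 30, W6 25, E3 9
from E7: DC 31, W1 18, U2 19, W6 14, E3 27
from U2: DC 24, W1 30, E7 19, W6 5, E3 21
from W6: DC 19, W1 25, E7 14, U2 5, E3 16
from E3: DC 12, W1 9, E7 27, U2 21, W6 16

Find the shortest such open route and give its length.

There are 5! = 120 possible orderings.
DC → W1 → E7 → U2 → W6 → E3: 21+18+19+5+16 = 79
DC → W1 → E7 → U2 → E3 → W6: 21+18+19+21+16 = 95
DC → W1 → E7 → W6 → U2 → E3: 21+18+14+5+21 = 79
DC → W1 → E7 → W6 → E3 → U2: 21+18+14+16+21 = 90
DC → W1 → E7 → E3 → U2 → W6: 21+18+27+21+5 = 92
DC → W1 → E7 → E3 → W6 → U2: 21+18+27+16+5 = 87
DC → W1 → U2 → E7 → W6 → E3: 21+30+19+14+16 = 100
DC → W1 → U2 → E7 → E3 → W6: 21+30+19+27+16 = 113
DC → W1 → U2 → W6 → E7 → E3: 21+30+5+14+27 = 97
DC → W1 → U2 → W6 → E3 → E7: 21+30+5+16+27 = 99
DC → W1 → U2 → E3 → E7 → W6: 21+30+21+27+14 = 113
DC → W1 → U2 → E3 → W6 → E7: 21+30+21+16+14 = 102
DC → W1 → W6 → E7 → U2 → E3: 21+25+14+19+21 = 100
DC → W1 → W6 → E7 → E3 → U2: 21+25+14+27+21 = 108
… (106 more)
DC → E3 → W1 → E7 → W6 → U2: 12+9+18+14+5 = 58  ← best
The minimum is 58.
One shortest path: DC → E3 → W1 → E7 → W6 → U2.

Shortest open route: 58.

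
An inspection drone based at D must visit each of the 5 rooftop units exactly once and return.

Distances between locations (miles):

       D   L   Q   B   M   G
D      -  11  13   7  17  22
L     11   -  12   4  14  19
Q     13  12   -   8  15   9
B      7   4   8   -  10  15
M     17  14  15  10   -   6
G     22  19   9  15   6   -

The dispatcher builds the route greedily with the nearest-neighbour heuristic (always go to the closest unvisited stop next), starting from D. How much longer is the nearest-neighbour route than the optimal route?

Excess over optimum: 2 miles.

From D: B=7, L=11, Q=13, M=17, G=22 → choose B (7).
From B: L=4, Q=8, M=10, G=15 → choose L (4).
From L: Q=12, M=14, G=19 → choose Q (12).
From Q: G=9, M=15 → choose G (9).
From G: M=6 → choose M (6).
NN route D → B → L → Q → G → M → D costs 55.
Optimal: D → L → B → M → G → Q → D costs 53 (by enumerating all 60 distinct tours).
Excess = 55 − 53 = 2.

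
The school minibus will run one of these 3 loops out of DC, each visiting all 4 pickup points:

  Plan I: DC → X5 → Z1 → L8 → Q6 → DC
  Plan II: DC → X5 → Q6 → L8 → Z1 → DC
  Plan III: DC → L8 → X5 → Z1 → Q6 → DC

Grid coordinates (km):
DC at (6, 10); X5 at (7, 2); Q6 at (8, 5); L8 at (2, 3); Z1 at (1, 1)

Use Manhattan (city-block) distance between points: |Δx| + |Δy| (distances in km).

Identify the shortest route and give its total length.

Plan I: 9 + 7 + 3 + 8 + 7 = 34
Plan II: 9 + 4 + 8 + 3 + 14 = 38
Plan III: 11 + 6 + 7 + 11 + 7 = 42

34 km — Plan I is the shortest.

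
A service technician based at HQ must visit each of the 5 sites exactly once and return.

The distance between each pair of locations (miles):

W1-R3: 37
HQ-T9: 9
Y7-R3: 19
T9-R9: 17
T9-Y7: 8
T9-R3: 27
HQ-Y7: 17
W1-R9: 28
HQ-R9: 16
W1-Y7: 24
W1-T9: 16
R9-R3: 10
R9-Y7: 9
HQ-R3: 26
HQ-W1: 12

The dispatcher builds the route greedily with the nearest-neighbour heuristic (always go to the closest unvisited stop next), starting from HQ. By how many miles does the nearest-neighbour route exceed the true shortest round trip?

From HQ: T9=9, W1=12, R9=16, Y7=17, R3=26 → choose T9 (9).
From T9: Y7=8, W1=16, R9=17, R3=27 → choose Y7 (8).
From Y7: R9=9, R3=19, W1=24 → choose R9 (9).
From R9: R3=10, W1=28 → choose R3 (10).
From R3: W1=37 → choose W1 (37).
NN route HQ → T9 → Y7 → R9 → R3 → W1 → HQ costs 85.
Optimal: HQ → W1 → T9 → Y7 → R9 → R3 → HQ costs 81 (by enumerating all 60 distinct tours).
Excess = 85 − 81 = 4.

Excess over optimum: 4 miles.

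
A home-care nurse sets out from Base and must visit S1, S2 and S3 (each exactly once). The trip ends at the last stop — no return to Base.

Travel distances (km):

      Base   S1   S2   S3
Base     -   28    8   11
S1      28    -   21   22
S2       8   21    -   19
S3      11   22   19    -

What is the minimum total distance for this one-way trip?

There are 3! = 6 possible orderings.
Base → S1 → S2 → S3: 28+21+19 = 68
Base → S1 → S3 → S2: 28+22+19 = 69
Base → S2 → S1 → S3: 8+21+22 = 51
Base → S2 → S3 → S1: 8+19+22 = 49
Base → S3 → S1 → S2: 11+22+21 = 54
Base → S3 → S2 → S1: 11+19+21 = 51
The minimum is 49.
One shortest path: Base → S2 → S3 → S1.

Shortest open route: 49 km.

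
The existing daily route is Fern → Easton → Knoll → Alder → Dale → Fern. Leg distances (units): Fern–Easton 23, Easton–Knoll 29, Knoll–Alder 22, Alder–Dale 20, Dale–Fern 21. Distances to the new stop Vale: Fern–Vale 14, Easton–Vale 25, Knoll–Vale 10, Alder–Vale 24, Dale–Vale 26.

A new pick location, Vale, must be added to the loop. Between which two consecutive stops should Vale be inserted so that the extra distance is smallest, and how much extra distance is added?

Minimum extra distance: 6, inserting Vale between Easton and Knoll.

Insertion cost between consecutive stops i–j is d(i,Vale) + d(Vale,j) − d(i,j):
  between Fern and Easton: 14 + 25 − 23 = 16
  between Easton and Knoll: 25 + 10 − 29 = 6
  between Knoll and Alder: 10 + 24 − 22 = 12
  between Alder and Dale: 24 + 26 − 20 = 30
  between Dale and Fern: 26 + 14 − 21 = 19
Cheapest insertion is between Easton and Knoll, adding 6.
New total = 115 + 6 = 121.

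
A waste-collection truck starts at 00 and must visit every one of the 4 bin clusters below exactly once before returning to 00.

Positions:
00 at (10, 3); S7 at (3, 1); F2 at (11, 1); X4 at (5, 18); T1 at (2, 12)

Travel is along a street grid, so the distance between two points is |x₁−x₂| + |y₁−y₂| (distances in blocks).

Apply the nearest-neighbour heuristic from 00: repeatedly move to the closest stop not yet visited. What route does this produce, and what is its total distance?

Nearest-neighbour total = 52 blocks; route 00 → F2 → S7 → T1 → X4 → 00.

At 00 the remaining stops are F2 3, S7 9, T1 17, X4 20; go to F2.
At F2 the remaining stops are S7 8, T1 20, X4 23; go to S7.
At S7 the remaining stops are T1 12, X4 19; go to T1.
At T1 the remaining stops are X4 9; go to X4.
Return X4→00: 20.
Total = 3 + 8 + 12 + 9 + 20 = 52.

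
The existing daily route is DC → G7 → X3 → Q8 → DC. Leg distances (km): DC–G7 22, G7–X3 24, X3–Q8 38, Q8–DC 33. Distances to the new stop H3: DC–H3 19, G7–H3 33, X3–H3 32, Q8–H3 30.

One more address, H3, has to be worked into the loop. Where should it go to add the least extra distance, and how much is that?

Insertion cost between consecutive stops i–j is d(i,H3) + d(H3,j) − d(i,j):
  between DC and G7: 19 + 33 − 22 = 30
  between G7 and X3: 33 + 32 − 24 = 41
  between X3 and Q8: 32 + 30 − 38 = 24
  between Q8 and DC: 30 + 19 − 33 = 16
Cheapest insertion is between Q8 and DC, adding 16.
New total = 117 + 16 = 133.

Minimum extra distance: 16 km, inserting H3 between Q8 and DC.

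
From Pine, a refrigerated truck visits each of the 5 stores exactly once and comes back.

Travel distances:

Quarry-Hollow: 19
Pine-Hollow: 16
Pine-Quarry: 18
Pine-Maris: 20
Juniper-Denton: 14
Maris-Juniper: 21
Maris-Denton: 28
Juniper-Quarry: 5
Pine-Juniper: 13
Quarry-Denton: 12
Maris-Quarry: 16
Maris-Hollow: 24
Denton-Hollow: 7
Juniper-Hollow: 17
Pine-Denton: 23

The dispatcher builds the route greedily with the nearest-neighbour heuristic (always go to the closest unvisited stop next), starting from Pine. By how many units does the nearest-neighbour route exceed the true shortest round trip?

Pine: Juniper=13, Hollow=16, Quarry=18, Maris=20, Denton=23 ⇒ Juniper
Juniper: Quarry=5, Denton=14, Hollow=17, Maris=21 ⇒ Quarry
Quarry: Denton=12, Maris=16, Hollow=19 ⇒ Denton
Denton: Hollow=7, Maris=28 ⇒ Hollow
Hollow: Maris=24 ⇒ Maris
NN route Pine → Juniper → Quarry → Denton → Hollow → Maris → Pine costs 81.
Optimal: Pine → Maris → Quarry → Juniper → Denton → Hollow → Pine costs 78 (by enumerating all 60 distinct tours).
Excess = 81 − 78 = 3.

The nearest-neighbour route is 3 longer than optimal.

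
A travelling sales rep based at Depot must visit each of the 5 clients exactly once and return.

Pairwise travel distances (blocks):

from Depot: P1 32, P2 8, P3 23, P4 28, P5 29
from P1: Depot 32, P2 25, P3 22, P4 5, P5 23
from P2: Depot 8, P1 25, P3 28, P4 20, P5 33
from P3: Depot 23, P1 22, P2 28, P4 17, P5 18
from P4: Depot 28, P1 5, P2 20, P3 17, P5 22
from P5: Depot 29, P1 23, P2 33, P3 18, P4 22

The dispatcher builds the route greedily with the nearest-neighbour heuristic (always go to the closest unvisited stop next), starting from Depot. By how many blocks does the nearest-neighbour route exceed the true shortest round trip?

The nearest-neighbour route is 5 blocks longer than optimal.

Depot: P2=8, P3=23, P4=28, P5=29, P1=32 ⇒ P2
P2: P4=20, P1=25, P3=28, P5=33 ⇒ P4
P4: P1=5, P3=17, P5=22 ⇒ P1
P1: P3=22, P5=23 ⇒ P3
P3: P5=18 ⇒ P5
NN route Depot → P2 → P4 → P1 → P3 → P5 → Depot costs 102.
Optimal: Depot → P2 → P4 → P1 → P5 → P3 → Depot costs 97 (by enumerating all 60 distinct tours).
Excess = 102 − 97 = 5.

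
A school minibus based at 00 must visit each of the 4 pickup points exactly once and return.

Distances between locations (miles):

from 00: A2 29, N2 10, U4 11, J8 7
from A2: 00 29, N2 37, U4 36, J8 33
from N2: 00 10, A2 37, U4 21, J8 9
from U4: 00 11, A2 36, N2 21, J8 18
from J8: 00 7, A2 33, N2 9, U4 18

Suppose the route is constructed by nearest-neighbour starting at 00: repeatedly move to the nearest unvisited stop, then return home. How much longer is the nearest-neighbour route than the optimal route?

From 00: J8=7, N2=10, U4=11, A2=29 → choose J8 (7).
From J8: N2=9, U4=18, A2=33 → choose N2 (9).
From N2: U4=21, A2=37 → choose U4 (21).
From U4: A2=36 → choose A2 (36).
NN route 00 → J8 → N2 → U4 → A2 → 00 costs 102.
Optimal: 00 → N2 → J8 → A2 → U4 → 00 costs 99 (by enumerating all 12 distinct tours).
Excess = 102 − 99 = 3.

3 miles longer than the optimal tour.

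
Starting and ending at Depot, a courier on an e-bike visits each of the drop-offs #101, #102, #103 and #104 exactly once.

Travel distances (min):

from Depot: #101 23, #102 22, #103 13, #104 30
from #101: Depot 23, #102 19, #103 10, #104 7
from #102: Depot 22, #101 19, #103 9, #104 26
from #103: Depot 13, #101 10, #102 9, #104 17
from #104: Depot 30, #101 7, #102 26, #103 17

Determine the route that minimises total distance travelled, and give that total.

There are 12 distinct closed tours to check (reversals are equivalent).
Depot-#101-#102-#103-#104-Depot: 23+19+9+17+30 = 98
Depot-#101-#102-#104-#103-Depot: 23+19+26+17+13 = 98
Depot-#101-#103-#102-#104-Depot: 23+10+9+26+30 = 98
Depot-#101-#103-#104-#102-Depot: 23+10+17+26+22 = 98
Depot-#101-#104-#102-#103-Depot: 23+7+26+9+13 = 78
Depot-#101-#104-#103-#102-Depot: 23+7+17+9+22 = 78
Depot-#102-#101-#103-#104-Depot: 22+19+10+17+30 = 98
Depot-#102-#101-#104-#103-Depot: 22+19+7+17+13 = 78
Depot-#102-#103-#101-#104-Depot: 22+9+10+7+30 = 78
Depot-#102-#104-#101-#103-Depot: 22+26+7+10+13 = 78
Depot-#103-#101-#102-#104-Depot: 13+10+19+26+30 = 98
Depot-#103-#102-#101-#104-Depot: 13+9+19+7+30 = 78
The minimum is 78.
One optimal route: Depot → #101 → #104 → #102 → #103 → Depot (or its reverse).

78 min — the shortest possible round trip.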